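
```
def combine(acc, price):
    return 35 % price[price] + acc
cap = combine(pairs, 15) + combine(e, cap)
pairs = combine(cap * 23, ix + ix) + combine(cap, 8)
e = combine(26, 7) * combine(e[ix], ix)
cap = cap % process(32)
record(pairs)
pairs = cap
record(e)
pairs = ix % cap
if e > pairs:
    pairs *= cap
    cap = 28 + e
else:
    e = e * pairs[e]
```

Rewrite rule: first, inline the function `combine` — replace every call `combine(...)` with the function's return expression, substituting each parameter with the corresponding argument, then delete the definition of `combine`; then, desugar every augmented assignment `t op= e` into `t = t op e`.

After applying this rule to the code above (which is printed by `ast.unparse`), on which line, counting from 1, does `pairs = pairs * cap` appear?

Transformed code:
cap = 35 % 15[15] + pairs + (35 % cap[cap] + e)
pairs = 35 % (ix + ix)[ix + ix] + cap * 23 + (35 % 8[8] + cap)
e = (35 % 7[7] + 26) * (35 % ix[ix] + e[ix])
cap = cap % process(32)
record(pairs)
pairs = cap
record(e)
pairs = ix % cap
if e > pairs:
    pairs = pairs * cap
    cap = 28 + e
else:
    e = e * pairs[e]

10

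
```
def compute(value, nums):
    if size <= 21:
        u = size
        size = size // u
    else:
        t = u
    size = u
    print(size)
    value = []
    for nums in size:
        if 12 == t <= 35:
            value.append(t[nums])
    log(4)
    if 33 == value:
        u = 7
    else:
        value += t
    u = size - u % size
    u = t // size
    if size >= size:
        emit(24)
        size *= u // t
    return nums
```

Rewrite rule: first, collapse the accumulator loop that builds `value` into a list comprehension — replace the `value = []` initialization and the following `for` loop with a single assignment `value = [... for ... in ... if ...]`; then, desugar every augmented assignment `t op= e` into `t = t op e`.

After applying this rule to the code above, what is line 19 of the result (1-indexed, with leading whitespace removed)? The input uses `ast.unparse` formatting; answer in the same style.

size = size * (u // t)

Transformed code:
def compute(value, nums):
    if size <= 21:
        u = size
        size = size // u
    else:
        t = u
    size = u
    print(size)
    value = [t[nums] for nums in size if 12 == t <= 35]
    log(4)
    if 33 == value:
        u = 7
    else:
        value = value + t
    u = size - u % size
    u = t // size
    if size >= size:
        emit(24)
        size = size * (u // t)
    return nums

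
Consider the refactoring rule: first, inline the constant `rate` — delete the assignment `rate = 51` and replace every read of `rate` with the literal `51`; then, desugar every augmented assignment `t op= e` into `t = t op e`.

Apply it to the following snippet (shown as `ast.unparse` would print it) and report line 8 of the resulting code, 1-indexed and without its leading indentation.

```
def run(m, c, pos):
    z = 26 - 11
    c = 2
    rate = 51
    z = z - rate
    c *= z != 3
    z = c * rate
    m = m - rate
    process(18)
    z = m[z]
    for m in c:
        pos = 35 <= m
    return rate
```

Transformed code:
def run(m, c, pos):
    z = 26 - 11
    c = 2
    z = z - 51
    c = c * (z != 3)
    z = c * 51
    m = m - 51
    process(18)
    z = m[z]
    for m in c:
        pos = 35 <= m
    return 51

process(18)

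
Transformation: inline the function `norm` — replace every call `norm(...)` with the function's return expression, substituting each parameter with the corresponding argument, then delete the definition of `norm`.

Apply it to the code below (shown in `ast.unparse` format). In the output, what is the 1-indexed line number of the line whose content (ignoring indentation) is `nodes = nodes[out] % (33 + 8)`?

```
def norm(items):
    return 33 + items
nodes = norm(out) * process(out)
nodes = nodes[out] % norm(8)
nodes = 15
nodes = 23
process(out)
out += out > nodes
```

Transformed code:
nodes = (33 + out) * process(out)
nodes = nodes[out] % (33 + 8)
nodes = 15
nodes = 23
process(out)
out += out > nodes

2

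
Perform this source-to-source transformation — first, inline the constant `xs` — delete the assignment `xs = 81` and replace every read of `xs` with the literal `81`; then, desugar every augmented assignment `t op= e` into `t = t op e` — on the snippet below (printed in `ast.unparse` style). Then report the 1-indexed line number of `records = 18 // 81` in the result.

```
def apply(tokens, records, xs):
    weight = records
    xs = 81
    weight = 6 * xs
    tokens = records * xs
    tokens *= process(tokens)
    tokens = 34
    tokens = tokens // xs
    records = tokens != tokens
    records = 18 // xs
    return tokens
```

9

Transformed code:
def apply(tokens, records, xs):
    weight = records
    weight = 6 * 81
    tokens = records * 81
    tokens = tokens * process(tokens)
    tokens = 34
    tokens = tokens // 81
    records = tokens != tokens
    records = 18 // 81
    return tokens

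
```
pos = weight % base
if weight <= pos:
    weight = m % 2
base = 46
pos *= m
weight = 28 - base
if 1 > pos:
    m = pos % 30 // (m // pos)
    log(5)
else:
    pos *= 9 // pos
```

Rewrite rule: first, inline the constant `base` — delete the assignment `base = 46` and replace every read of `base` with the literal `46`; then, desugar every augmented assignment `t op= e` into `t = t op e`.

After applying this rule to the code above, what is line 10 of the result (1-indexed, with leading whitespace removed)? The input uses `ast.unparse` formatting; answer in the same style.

pos = pos * (9 // pos)

Transformed code:
pos = weight % 46
if weight <= pos:
    weight = m % 2
pos = pos * m
weight = 28 - 46
if 1 > pos:
    m = pos % 30 // (m // pos)
    log(5)
else:
    pos = pos * (9 // pos)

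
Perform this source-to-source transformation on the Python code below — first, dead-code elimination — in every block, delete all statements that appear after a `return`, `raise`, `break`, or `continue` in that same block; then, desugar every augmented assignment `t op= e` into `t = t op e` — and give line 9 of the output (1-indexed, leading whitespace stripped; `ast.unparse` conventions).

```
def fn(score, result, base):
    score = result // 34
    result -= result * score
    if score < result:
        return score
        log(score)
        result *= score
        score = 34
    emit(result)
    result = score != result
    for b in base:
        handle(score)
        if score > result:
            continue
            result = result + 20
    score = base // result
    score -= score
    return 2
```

handle(score)

Transformed code:
def fn(score, result, base):
    score = result // 34
    result = result - result * score
    if score < result:
        return score
    emit(result)
    result = score != result
    for b in base:
        handle(score)
        if score > result:
            continue
    score = base // result
    score = score - score
    return 2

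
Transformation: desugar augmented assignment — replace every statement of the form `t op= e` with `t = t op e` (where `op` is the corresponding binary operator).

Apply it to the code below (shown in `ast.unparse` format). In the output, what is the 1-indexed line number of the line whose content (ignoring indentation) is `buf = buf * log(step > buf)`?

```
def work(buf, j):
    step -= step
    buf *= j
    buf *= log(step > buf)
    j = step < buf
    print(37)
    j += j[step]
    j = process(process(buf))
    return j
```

Transformed code:
def work(buf, j):
    step = step - step
    buf = buf * j
    buf = buf * log(step > buf)
    j = step < buf
    print(37)
    j = j + j[step]
    j = process(process(buf))
    return j

4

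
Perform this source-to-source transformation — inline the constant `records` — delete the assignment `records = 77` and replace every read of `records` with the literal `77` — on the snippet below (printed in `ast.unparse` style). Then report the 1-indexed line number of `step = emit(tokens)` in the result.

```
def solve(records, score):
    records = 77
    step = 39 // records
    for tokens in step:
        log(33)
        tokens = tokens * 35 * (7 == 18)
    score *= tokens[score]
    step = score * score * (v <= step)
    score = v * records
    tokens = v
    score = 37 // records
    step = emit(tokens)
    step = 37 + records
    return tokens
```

11

Transformed code:
def solve(records, score):
    step = 39 // 77
    for tokens in step:
        log(33)
        tokens = tokens * 35 * (7 == 18)
    score *= tokens[score]
    step = score * score * (v <= step)
    score = v * 77
    tokens = v
    score = 37 // 77
    step = emit(tokens)
    step = 37 + 77
    return tokens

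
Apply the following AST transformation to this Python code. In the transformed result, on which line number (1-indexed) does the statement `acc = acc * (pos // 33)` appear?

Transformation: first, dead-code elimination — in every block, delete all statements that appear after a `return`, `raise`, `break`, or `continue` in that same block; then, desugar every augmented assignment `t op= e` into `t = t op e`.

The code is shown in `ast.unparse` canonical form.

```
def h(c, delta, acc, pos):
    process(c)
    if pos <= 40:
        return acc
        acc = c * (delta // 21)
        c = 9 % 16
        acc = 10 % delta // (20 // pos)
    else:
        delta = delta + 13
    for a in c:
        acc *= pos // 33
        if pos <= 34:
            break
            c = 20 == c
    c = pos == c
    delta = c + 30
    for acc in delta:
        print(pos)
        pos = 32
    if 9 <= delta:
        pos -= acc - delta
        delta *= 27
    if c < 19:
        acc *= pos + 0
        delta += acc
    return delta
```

Transformed code:
def h(c, delta, acc, pos):
    process(c)
    if pos <= 40:
        return acc
    else:
        delta = delta + 13
    for a in c:
        acc = acc * (pos // 33)
        if pos <= 34:
            break
    c = pos == c
    delta = c + 30
    for acc in delta:
        print(pos)
        pos = 32
    if 9 <= delta:
        pos = pos - (acc - delta)
        delta = delta * 27
    if c < 19:
        acc = acc * (pos + 0)
        delta = delta + acc
    return delta

8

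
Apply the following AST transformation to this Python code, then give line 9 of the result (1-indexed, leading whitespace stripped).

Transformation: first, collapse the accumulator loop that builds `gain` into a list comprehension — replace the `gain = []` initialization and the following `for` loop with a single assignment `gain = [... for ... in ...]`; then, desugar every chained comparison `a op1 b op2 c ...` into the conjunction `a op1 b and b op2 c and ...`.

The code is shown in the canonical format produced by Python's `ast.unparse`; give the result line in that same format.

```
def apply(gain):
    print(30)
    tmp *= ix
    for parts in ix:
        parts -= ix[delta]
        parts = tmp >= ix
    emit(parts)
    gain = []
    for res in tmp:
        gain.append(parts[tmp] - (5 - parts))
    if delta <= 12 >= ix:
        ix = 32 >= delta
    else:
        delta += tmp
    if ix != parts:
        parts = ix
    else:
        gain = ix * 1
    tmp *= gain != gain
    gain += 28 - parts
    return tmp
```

Transformed code:
def apply(gain):
    print(30)
    tmp *= ix
    for parts in ix:
        parts -= ix[delta]
        parts = tmp >= ix
    emit(parts)
    gain = [parts[tmp] - (5 - parts) for res in tmp]
    if delta <= 12 and 12 >= ix:
        ix = 32 >= delta
    else:
        delta += tmp
    if ix != parts:
        parts = ix
    else:
        gain = ix * 1
    tmp *= gain != gain
    gain += 28 - parts
    return tmp

if delta <= 12 and 12 >= ix:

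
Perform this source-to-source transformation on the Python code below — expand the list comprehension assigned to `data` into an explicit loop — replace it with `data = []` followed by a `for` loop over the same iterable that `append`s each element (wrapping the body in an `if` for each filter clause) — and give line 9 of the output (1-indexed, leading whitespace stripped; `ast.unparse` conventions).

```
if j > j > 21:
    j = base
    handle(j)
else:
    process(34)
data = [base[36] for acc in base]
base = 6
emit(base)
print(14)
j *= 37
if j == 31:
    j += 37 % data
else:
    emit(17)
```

Transformed code:
if j > j > 21:
    j = base
    handle(j)
else:
    process(34)
data = []
for acc in base:
    data.append(base[36])
base = 6
emit(base)
print(14)
j *= 37
if j == 31:
    j += 37 % data
else:
    emit(17)

base = 6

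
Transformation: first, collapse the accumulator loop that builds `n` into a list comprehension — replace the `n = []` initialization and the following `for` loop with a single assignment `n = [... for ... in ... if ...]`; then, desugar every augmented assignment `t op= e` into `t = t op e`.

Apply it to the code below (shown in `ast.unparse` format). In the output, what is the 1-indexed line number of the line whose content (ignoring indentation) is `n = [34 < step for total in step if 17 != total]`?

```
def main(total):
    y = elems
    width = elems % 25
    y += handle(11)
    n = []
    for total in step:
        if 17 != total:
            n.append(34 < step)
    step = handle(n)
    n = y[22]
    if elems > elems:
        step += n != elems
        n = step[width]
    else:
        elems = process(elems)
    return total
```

5

Transformed code:
def main(total):
    y = elems
    width = elems % 25
    y = y + handle(11)
    n = [34 < step for total in step if 17 != total]
    step = handle(n)
    n = y[22]
    if elems > elems:
        step = step + (n != elems)
        n = step[width]
    else:
        elems = process(elems)
    return total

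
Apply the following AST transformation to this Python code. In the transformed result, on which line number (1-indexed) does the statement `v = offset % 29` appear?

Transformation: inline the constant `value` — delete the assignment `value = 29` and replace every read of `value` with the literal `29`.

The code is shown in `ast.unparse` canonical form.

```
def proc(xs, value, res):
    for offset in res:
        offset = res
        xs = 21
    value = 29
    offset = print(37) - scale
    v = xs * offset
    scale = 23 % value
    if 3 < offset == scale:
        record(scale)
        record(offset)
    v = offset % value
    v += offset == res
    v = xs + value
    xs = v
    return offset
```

11

Transformed code:
def proc(xs, value, res):
    for offset in res:
        offset = res
        xs = 21
    offset = print(37) - scale
    v = xs * offset
    scale = 23 % 29
    if 3 < offset == scale:
        record(scale)
        record(offset)
    v = offset % 29
    v += offset == res
    v = xs + 29
    xs = v
    return offset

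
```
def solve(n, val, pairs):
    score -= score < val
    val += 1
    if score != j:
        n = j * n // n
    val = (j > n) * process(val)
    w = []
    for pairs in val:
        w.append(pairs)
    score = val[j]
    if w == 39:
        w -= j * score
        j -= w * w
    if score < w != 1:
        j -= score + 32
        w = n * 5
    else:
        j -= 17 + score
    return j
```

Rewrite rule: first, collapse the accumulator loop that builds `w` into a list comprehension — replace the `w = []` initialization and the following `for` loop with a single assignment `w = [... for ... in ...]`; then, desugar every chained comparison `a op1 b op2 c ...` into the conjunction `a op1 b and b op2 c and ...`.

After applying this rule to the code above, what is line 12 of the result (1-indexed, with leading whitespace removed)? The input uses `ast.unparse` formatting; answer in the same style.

if score < w and w != 1:

Transformed code:
def solve(n, val, pairs):
    score -= score < val
    val += 1
    if score != j:
        n = j * n // n
    val = (j > n) * process(val)
    w = [pairs for pairs in val]
    score = val[j]
    if w == 39:
        w -= j * score
        j -= w * w
    if score < w and w != 1:
        j -= score + 32
        w = n * 5
    else:
        j -= 17 + score
    return j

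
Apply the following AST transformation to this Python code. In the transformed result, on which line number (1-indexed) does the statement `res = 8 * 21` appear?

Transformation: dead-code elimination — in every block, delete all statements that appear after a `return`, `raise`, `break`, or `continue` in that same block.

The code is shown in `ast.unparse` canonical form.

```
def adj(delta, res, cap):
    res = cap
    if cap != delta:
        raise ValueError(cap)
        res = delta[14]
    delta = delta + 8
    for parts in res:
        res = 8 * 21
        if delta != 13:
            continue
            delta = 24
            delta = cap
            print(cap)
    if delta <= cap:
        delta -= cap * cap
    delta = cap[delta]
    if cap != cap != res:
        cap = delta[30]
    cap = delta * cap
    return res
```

7

Transformed code:
def adj(delta, res, cap):
    res = cap
    if cap != delta:
        raise ValueError(cap)
    delta = delta + 8
    for parts in res:
        res = 8 * 21
        if delta != 13:
            continue
    if delta <= cap:
        delta -= cap * cap
    delta = cap[delta]
    if cap != cap != res:
        cap = delta[30]
    cap = delta * cap
    return res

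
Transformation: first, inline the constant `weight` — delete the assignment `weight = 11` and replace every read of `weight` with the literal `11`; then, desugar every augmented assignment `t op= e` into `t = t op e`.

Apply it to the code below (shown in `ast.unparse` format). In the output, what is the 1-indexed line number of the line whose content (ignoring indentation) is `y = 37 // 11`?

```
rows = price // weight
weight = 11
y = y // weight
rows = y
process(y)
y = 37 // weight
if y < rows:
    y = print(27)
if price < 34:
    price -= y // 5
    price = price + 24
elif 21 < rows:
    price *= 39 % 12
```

5

Transformed code:
rows = price // 11
y = y // 11
rows = y
process(y)
y = 37 // 11
if y < rows:
    y = print(27)
if price < 34:
    price = price - y // 5
    price = price + 24
elif 21 < rows:
    price = price * (39 % 12)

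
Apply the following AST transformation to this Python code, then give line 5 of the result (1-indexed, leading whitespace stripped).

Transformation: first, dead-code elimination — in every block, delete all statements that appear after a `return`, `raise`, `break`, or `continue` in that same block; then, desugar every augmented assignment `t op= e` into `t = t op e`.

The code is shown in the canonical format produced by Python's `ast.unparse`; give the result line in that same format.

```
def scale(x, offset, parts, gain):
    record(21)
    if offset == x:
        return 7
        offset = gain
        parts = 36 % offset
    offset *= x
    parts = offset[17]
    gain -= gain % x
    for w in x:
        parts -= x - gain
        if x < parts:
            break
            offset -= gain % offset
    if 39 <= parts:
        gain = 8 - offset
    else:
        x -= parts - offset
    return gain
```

offset = offset * x

Transformed code:
def scale(x, offset, parts, gain):
    record(21)
    if offset == x:
        return 7
    offset = offset * x
    parts = offset[17]
    gain = gain - gain % x
    for w in x:
        parts = parts - (x - gain)
        if x < parts:
            break
    if 39 <= parts:
        gain = 8 - offset
    else:
        x = x - (parts - offset)
    return gain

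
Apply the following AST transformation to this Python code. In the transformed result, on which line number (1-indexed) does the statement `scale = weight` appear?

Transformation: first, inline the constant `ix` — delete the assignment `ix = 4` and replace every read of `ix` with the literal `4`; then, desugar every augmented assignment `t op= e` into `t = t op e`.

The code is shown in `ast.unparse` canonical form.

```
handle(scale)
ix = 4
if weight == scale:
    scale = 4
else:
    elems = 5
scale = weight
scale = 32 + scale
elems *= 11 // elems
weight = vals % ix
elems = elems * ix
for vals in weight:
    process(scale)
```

Transformed code:
handle(scale)
if weight == scale:
    scale = 4
else:
    elems = 5
scale = weight
scale = 32 + scale
elems = elems * (11 // elems)
weight = vals % 4
elems = elems * 4
for vals in weight:
    process(scale)

6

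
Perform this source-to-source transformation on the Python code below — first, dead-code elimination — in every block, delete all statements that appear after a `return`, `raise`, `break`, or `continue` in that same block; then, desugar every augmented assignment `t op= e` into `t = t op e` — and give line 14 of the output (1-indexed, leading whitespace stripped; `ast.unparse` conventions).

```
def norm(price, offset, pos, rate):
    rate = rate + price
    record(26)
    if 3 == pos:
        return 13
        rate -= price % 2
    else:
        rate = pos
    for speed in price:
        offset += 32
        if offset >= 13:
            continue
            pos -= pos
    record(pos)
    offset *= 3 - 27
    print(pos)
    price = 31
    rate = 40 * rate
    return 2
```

print(pos)

Transformed code:
def norm(price, offset, pos, rate):
    rate = rate + price
    record(26)
    if 3 == pos:
        return 13
    else:
        rate = pos
    for speed in price:
        offset = offset + 32
        if offset >= 13:
            continue
    record(pos)
    offset = offset * (3 - 27)
    print(pos)
    price = 31
    rate = 40 * rate
    return 2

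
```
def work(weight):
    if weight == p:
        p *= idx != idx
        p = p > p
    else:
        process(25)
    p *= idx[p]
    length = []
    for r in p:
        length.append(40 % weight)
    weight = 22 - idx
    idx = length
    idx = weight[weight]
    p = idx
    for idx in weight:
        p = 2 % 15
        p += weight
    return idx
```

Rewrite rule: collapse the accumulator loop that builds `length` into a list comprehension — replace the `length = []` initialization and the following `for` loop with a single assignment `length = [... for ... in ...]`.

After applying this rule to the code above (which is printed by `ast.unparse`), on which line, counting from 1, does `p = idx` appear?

Transformed code:
def work(weight):
    if weight == p:
        p *= idx != idx
        p = p > p
    else:
        process(25)
    p *= idx[p]
    length = [40 % weight for r in p]
    weight = 22 - idx
    idx = length
    idx = weight[weight]
    p = idx
    for idx in weight:
        p = 2 % 15
        p += weight
    return idx

12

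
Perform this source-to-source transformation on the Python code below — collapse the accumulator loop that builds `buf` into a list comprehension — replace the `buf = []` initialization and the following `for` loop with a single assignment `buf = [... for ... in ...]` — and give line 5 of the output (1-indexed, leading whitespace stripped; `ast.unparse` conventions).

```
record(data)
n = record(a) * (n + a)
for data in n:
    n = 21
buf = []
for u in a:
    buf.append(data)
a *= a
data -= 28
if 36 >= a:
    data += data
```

Transformed code:
record(data)
n = record(a) * (n + a)
for data in n:
    n = 21
buf = [data for u in a]
a *= a
data -= 28
if 36 >= a:
    data += data

buf = [data for u in a]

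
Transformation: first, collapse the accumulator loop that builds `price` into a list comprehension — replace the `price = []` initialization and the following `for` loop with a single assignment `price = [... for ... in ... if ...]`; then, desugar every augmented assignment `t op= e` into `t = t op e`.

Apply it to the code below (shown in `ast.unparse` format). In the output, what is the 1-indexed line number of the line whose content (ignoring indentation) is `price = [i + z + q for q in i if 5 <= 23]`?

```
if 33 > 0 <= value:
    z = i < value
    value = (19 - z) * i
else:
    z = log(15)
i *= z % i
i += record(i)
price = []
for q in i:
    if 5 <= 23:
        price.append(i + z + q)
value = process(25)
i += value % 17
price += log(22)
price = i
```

Transformed code:
if 33 > 0 <= value:
    z = i < value
    value = (19 - z) * i
else:
    z = log(15)
i = i * (z % i)
i = i + record(i)
price = [i + z + q for q in i if 5 <= 23]
value = process(25)
i = i + value % 17
price = price + log(22)
price = i

8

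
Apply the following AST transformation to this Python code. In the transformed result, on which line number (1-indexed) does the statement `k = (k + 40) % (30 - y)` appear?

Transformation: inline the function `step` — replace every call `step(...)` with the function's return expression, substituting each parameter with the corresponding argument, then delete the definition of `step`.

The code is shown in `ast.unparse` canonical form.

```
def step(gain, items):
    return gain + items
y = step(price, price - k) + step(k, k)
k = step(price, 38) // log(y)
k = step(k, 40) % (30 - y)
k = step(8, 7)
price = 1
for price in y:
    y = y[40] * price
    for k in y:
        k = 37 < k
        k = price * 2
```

Transformed code:
y = price + (price - k) + (k + k)
k = (price + 38) // log(y)
k = (k + 40) % (30 - y)
k = 8 + 7
price = 1
for price in y:
    y = y[40] * price
    for k in y:
        k = 37 < k
        k = price * 2

3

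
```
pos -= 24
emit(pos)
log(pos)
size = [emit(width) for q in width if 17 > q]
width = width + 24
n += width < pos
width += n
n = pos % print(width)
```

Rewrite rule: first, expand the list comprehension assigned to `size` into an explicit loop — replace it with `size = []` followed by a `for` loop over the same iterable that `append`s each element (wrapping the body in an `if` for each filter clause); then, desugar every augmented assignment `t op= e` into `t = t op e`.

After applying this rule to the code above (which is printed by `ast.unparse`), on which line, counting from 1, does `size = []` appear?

4

Transformed code:
pos = pos - 24
emit(pos)
log(pos)
size = []
for q in width:
    if 17 > q:
        size.append(emit(width))
width = width + 24
n = n + (width < pos)
width = width + n
n = pos % print(width)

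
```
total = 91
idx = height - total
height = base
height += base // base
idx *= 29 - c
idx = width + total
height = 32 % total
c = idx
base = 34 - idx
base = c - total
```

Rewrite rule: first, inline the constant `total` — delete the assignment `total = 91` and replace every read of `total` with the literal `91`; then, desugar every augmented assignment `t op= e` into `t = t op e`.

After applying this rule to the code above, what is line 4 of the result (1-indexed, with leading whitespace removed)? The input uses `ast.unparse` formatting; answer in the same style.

Transformed code:
idx = height - 91
height = base
height = height + base // base
idx = idx * (29 - c)
idx = width + 91
height = 32 % 91
c = idx
base = 34 - idx
base = c - 91

idx = idx * (29 - c)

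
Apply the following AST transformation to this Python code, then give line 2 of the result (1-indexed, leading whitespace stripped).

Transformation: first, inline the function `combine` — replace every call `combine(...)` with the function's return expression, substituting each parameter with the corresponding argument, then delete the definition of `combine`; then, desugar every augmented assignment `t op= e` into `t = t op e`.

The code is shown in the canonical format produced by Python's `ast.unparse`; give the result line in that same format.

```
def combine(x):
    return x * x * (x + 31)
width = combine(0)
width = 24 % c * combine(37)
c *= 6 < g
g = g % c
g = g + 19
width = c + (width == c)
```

width = 24 % c * (37 * 37 * (37 + 31))

Transformed code:
width = 0 * 0 * (0 + 31)
width = 24 % c * (37 * 37 * (37 + 31))
c = c * (6 < g)
g = g % c
g = g + 19
width = c + (width == c)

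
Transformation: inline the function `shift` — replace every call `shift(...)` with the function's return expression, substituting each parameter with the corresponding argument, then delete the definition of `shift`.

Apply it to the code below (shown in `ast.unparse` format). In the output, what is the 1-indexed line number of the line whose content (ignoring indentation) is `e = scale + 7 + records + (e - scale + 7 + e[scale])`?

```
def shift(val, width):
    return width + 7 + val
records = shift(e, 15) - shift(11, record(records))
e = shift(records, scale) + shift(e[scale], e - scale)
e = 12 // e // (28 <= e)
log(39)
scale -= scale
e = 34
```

2

Transformed code:
records = 15 + 7 + e - (record(records) + 7 + 11)
e = scale + 7 + records + (e - scale + 7 + e[scale])
e = 12 // e // (28 <= e)
log(39)
scale -= scale
e = 34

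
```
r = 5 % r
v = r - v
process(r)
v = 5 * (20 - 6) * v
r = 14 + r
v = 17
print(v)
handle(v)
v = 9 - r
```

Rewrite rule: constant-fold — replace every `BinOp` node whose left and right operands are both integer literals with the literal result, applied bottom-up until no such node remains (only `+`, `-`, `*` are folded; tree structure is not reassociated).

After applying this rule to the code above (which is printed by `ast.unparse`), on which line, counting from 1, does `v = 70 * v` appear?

Transformed code:
r = 5 % r
v = r - v
process(r)
v = 70 * v
r = 14 + r
v = 17
print(v)
handle(v)
v = 9 - r

4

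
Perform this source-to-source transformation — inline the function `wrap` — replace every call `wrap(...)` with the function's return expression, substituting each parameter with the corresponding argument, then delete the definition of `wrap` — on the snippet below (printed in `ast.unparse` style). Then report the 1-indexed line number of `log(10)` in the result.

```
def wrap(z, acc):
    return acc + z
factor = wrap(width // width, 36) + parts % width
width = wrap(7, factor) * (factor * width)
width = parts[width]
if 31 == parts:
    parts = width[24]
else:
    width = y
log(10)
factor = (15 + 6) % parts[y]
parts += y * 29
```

8

Transformed code:
factor = 36 + width // width + parts % width
width = (factor + 7) * (factor * width)
width = parts[width]
if 31 == parts:
    parts = width[24]
else:
    width = y
log(10)
factor = (15 + 6) % parts[y]
parts += y * 29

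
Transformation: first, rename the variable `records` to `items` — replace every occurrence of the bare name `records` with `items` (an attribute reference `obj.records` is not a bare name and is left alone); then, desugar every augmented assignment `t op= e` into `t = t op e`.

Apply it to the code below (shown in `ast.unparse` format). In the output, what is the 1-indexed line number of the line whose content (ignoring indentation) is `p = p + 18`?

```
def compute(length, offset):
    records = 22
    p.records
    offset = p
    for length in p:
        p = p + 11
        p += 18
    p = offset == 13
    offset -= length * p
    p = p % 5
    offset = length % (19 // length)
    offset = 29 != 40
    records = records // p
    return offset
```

7

Transformed code:
def compute(length, offset):
    items = 22
    p.records
    offset = p
    for length in p:
        p = p + 11
        p = p + 18
    p = offset == 13
    offset = offset - length * p
    p = p % 5
    offset = length % (19 // length)
    offset = 29 != 40
    items = items // p
    return offset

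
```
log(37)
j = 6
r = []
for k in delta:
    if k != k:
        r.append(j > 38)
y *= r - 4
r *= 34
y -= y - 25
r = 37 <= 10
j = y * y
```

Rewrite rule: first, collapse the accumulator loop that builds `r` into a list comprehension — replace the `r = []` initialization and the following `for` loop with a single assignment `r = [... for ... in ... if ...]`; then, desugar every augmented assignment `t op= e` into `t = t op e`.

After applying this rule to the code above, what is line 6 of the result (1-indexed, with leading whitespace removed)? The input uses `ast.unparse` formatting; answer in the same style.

Transformed code:
log(37)
j = 6
r = [j > 38 for k in delta if k != k]
y = y * (r - 4)
r = r * 34
y = y - (y - 25)
r = 37 <= 10
j = y * y

y = y - (y - 25)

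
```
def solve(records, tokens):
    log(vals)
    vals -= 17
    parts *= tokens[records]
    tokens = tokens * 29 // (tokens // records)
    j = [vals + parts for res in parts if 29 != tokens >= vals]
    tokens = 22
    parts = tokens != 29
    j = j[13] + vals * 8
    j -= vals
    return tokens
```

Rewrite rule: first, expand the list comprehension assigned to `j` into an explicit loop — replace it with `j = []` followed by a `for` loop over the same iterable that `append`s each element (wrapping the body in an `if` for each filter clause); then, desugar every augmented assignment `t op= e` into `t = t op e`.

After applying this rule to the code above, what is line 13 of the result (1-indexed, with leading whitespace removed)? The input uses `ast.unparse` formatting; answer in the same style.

j = j - vals

Transformed code:
def solve(records, tokens):
    log(vals)
    vals = vals - 17
    parts = parts * tokens[records]
    tokens = tokens * 29 // (tokens // records)
    j = []
    for res in parts:
        if 29 != tokens >= vals:
            j.append(vals + parts)
    tokens = 22
    parts = tokens != 29
    j = j[13] + vals * 8
    j = j - vals
    return tokens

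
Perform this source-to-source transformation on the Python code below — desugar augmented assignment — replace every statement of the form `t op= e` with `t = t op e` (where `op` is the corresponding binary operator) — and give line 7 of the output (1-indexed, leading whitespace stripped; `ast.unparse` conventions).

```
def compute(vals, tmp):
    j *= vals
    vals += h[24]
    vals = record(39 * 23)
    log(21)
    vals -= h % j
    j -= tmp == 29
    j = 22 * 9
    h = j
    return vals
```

j = j - (tmp == 29)

Transformed code:
def compute(vals, tmp):
    j = j * vals
    vals = vals + h[24]
    vals = record(39 * 23)
    log(21)
    vals = vals - h % j
    j = j - (tmp == 29)
    j = 22 * 9
    h = j
    return vals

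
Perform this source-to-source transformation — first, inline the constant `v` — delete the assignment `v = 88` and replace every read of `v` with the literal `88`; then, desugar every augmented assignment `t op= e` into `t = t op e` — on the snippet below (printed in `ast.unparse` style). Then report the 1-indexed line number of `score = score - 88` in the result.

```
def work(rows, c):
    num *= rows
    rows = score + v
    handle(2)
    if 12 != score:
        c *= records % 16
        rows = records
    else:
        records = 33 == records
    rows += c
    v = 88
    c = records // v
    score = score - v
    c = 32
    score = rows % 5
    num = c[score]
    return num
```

12

Transformed code:
def work(rows, c):
    num = num * rows
    rows = score + 88
    handle(2)
    if 12 != score:
        c = c * (records % 16)
        rows = records
    else:
        records = 33 == records
    rows = rows + c
    c = records // 88
    score = score - 88
    c = 32
    score = rows % 5
    num = c[score]
    return num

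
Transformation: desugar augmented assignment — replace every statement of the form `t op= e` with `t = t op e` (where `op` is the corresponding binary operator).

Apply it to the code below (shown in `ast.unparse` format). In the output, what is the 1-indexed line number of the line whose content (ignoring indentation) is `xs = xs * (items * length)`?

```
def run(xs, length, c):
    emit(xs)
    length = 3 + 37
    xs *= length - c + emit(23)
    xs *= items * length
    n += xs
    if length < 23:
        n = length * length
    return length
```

Transformed code:
def run(xs, length, c):
    emit(xs)
    length = 3 + 37
    xs = xs * (length - c + emit(23))
    xs = xs * (items * length)
    n = n + xs
    if length < 23:
        n = length * length
    return length

5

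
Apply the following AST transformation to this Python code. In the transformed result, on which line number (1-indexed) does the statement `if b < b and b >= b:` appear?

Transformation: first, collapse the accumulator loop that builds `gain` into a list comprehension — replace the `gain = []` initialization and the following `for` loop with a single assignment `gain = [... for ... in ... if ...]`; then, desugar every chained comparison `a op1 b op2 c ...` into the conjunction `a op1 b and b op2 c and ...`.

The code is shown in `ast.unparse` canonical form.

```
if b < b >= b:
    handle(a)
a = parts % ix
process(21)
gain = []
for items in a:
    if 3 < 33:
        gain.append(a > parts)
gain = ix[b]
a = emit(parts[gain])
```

Transformed code:
if b < b and b >= b:
    handle(a)
a = parts % ix
process(21)
gain = [a > parts for items in a if 3 < 33]
gain = ix[b]
a = emit(parts[gain])

1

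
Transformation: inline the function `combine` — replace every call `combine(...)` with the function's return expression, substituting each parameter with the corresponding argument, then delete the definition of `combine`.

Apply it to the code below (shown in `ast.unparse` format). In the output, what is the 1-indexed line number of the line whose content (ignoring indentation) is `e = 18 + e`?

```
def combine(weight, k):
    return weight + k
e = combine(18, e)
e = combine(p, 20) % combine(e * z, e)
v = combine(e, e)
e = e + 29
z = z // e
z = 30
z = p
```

Transformed code:
e = 18 + e
e = (p + 20) % (e * z + e)
v = e + e
e = e + 29
z = z // e
z = 30
z = p

1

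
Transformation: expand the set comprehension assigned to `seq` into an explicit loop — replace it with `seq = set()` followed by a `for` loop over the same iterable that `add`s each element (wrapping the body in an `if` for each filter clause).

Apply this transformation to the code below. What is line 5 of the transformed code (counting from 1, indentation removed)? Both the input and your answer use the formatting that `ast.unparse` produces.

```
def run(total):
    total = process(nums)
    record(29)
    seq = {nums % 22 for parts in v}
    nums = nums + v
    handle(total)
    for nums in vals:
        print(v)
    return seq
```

for parts in v:

Transformed code:
def run(total):
    total = process(nums)
    record(29)
    seq = set()
    for parts in v:
        seq.add(nums % 22)
    nums = nums + v
    handle(total)
    for nums in vals:
        print(v)
    return seq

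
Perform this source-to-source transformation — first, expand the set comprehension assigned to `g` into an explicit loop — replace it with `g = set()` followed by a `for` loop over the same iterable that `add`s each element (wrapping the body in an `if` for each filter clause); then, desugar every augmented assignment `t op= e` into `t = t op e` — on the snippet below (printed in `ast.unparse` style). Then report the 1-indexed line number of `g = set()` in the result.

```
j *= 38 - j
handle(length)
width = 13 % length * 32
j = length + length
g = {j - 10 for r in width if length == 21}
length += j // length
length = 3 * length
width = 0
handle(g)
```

Transformed code:
j = j * (38 - j)
handle(length)
width = 13 % length * 32
j = length + length
g = set()
for r in width:
    if length == 21:
        g.add(j - 10)
length = length + j // length
length = 3 * length
width = 0
handle(g)

5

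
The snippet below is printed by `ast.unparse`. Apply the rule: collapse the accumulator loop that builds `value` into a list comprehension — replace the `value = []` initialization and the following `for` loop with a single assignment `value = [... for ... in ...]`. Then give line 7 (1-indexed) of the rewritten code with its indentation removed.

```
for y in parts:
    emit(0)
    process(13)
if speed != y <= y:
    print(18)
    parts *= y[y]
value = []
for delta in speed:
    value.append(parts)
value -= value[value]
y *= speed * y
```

value = [parts for delta in speed]

Transformed code:
for y in parts:
    emit(0)
    process(13)
if speed != y <= y:
    print(18)
    parts *= y[y]
value = [parts for delta in speed]
value -= value[value]
y *= speed * y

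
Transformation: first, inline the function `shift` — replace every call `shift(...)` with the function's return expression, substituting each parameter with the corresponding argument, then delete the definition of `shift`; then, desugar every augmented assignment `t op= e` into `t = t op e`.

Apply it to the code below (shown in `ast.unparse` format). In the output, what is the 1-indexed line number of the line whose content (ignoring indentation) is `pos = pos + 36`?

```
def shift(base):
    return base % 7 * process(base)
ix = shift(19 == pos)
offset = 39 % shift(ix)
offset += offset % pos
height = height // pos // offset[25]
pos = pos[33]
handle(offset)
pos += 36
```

Transformed code:
ix = (19 == pos) % 7 * process(19 == pos)
offset = 39 % (ix % 7 * process(ix))
offset = offset + offset % pos
height = height // pos // offset[25]
pos = pos[33]
handle(offset)
pos = pos + 36

7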